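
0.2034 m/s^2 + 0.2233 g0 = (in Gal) 0.2034 m/s^2 is already in m/s^2. 1 g0 = 9.80665 m/s^2, so 0.2233 g0 = 0.2233 * 9.80665 = 2.1898249 m/s^2. Sum: 0.2034 + 2.1898249 = 2.3932249 m/s^2. 1 Gal = 0.01 m/s^2, so 2.3932249 m/s^2 = 2.3932249 / 0.01 = 239.32249 Gal ≈ 239.3 Gal (4 s.f.). Final answer: 239.3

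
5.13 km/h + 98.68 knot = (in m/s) 52.19. Check: 1 km/h = 0.27777778 m/s, so 5.13 km/h = 5.13 * 0.27777778 = 1.425 m/s. 1 knot = 0.51444444 m/s, so 98.68 knot = 98.68 * 0.51444444 = 50.765378 m/s. Sum: 1.425 + 50.765378 = 52.190378 m/s. Result: 52.190378 m/s ≈ 52.19 m/s (4 s.f.).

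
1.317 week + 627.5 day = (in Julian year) 1 week = 604800 s, so 1.317 week = 1.317 * 604800 = 796521.6 s. 1 day = 86400 s, so 627.5 day = 627.5 * 86400 = 54216000 s. Sum: 796521.6 + 54216000 = 55012522 s. 1 Julian year = 31557600 s, so 55012522 s = 55012522 / 31557600 = 1.7432416 Julian year ≈ 1.743 Julian year (4 s.f.). Final answer: 1.743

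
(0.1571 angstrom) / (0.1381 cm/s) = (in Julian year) 3.605e-16. Check: 1 angstrom = 1e-10 m, so 0.1571 angstrom = 0.1571 * 1e-10 = 1.571e-11 m. 1 cm/s = 0.01 m/s, so 0.1381 cm/s = 0.1381 * 0.01 = 0.001381 m/s. Combine: 1.571e-11 m / 0.001381 m/s = 1.1375815e-08 s. 1 Julian year = 31557600 s, so 1.1375815e-08 s = 1.1375815e-08 / 31557600 = 3.6047781e-16 Julian year ≈ 3.605e-16 Julian year (4 s.f.).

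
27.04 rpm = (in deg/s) 1 rpm = 0.10471976 rad/s, so 27.04 rpm = 27.04 * 0.10471976 = 2.8316222 rad/s. 1 deg/s = 0.017453293 rad/s, so 2.8316222 rad/s = 2.8316222 / 0.017453293 = 162.24 deg/s ≈ 162.2 deg/s (4 s.f.). Final answer: 162.2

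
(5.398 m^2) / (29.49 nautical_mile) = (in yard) 0.0001081. Check: 5.398 m^2 is already in m^2. 1 nautical_mile = 1852 m, so 29.49 nautical_mile = 29.49 * 1852 = 54615.48 m. Combine: 5.398 m^2 / 54615.48 m = 9.8836447e-05 m. 1 yard = 0.9144 m, so 9.8836447e-05 m = 9.8836447e-05 / 0.9144 = 0.00010808885 yard ≈ 0.0001081 yard (4 s.f.).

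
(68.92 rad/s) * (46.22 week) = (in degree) 1.104e+11. Check: 68.92 rad/s is already in rad/s. 1 week = 604800 s, so 46.22 week = 46.22 * 604800 = 27953856 s. Combine: 68.92 rad/s * 27953856 s = 1.9265798e+09 rad. 1 degree = 0.017453293 rad, so 1.9265798e+09 rad = 1.9265798e+09 / 0.017453293 = 1.1038489e+11 degree ≈ 1.104e+11 degree (4 s.f.).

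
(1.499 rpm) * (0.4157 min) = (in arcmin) 1 rpm = 0.10471976 rad/s, so 1.499 rpm = 1.499 * 0.10471976 = 0.15697491 rad/s. 1 min = 60 s, so 0.4157 min = 0.4157 * 60 = 24.942 s. Combine: 0.15697491 rad/s * 24.942 s = 3.9152683 rad. 1 arcmin = 0.00029088821 rad, so 3.9152683 rad = 3.9152683 / 0.00029088821 = 13459.701 arcmin ≈ 1.346e+04 arcmin (4 s.f.). Final answer: 1.346e+04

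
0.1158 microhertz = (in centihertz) 1 microhertz = 1e-06 Hz, so 0.1158 microhertz = 0.1158 * 1e-06 = 1.158e-07 Hz. 1 centihertz = 0.01 Hz, so 1.158e-07 Hz = 1.158e-07 / 0.01 = 1.158e-05 centihertz. Final answer: 1.158e-05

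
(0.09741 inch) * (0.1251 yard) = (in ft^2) 1 inch = 0.0254 m, so 0.09741 inch = 0.09741 * 0.0254 = 0.002474214 m. 1 yard = 0.9144 m, so 0.1251 yard = 0.1251 * 0.9144 = 0.11439144 m. Combine: 0.002474214 m * 0.11439144 m = 0.0002830289 m^2. 1 ft^2 = 0.09290304 m^2, so 0.0002830289 m^2 = 0.0002830289 / 0.09290304 = 0.0030464977 ft^2 ≈ 0.003046 ft^2 (4 s.f.). Final answer: 0.003046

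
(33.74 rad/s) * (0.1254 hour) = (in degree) 8.727e+05. Check: 33.74 rad/s is already in rad/s. 1 hour = 3600 s, so 0.1254 hour = 0.1254 * 3600 = 451.44 s. Combine: 33.74 rad/s * 451.44 s = 15231.586 rad. 1 degree = 0.017453293 rad, so 15231.586 rad = 15231.586 / 0.017453293 = 872705.57 degree ≈ 8.727e+05 degree (4 s.f.).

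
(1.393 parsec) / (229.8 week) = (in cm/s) 1 parsec = 3.0856776e+16 m, so 1.393 parsec = 1.393 * 3.0856776e+16 = 4.2983489e+16 m. 1 week = 604800 s, so 229.8 week = 229.8 * 604800 = 1.3898304e+08 s. Combine: 4.2983489e+16 m / 1.3898304e+08 s = 3.0927147e+08 m/s. 1 cm/s = 0.01 m/s, so 3.0927147e+08 m/s = 3.0927147e+08 / 0.01 = 3.0927147e+10 cm/s ≈ 3.093e+10 cm/s (4 s.f.). Final answer: 3.093e+10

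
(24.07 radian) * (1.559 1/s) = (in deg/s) 2150. Check: 24.07 radian = 24.07 rad. 1.559 1/s = 1.559 Hz. Combine: 24.07 rad * 1.559 Hz = 37.52513 rad/s. 1 deg/s = 0.017453293 rad/s, so 37.52513 rad/s = 37.52513 / 0.017453293 = 2150.0316 deg/s ≈ 2150 deg/s (4 s.f.).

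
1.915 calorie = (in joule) 1 calorie = 4.184 J, so 1.915 calorie = 1.915 * 4.184 = 8.01236 J. 8.01236 J = 8.01236 joule ≈ 8.012 joule (4 s.f.). Final answer: 8.012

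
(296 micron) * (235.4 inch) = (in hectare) 1.77e-07. Check: 1 micron = 1e-06 m, so 296 micron = 296 * 1e-06 = 0.000296 m. 1 inch = 0.0254 m, so 235.4 inch = 235.4 * 0.0254 = 5.97916 m. Combine: 0.000296 m * 5.97916 m = 0.0017698314 m^2. 1 hectare = 10000 m^2, so 0.0017698314 m^2 = 0.0017698314 / 10000 = 1.7698314e-07 hectare ≈ 1.77e-07 hectare (4 s.f.).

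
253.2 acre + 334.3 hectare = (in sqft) 4.701e+07. Check: 1 acre = 4046.8564 m^2, so 253.2 acre = 253.2 * 4046.8564 = 1024664 m^2. 1 hectare = 10000 m^2, so 334.3 hectare = 334.3 * 10000 = 3343000 m^2. Sum: 1024664 + 3343000 = 4367664 m^2. 1 sqft = 0.09290304 m^2, so 4367664 m^2 = 4367664 / 0.09290304 = 47013145 sqft ≈ 4.701e+07 sqft (4 s.f.).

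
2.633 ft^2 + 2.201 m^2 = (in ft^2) 1 ft^2 = 0.09290304 m^2, so 2.633 ft^2 = 2.633 * 0.09290304 = 0.2446137 m^2. 2.201 m^2 is already in m^2. Sum: 0.2446137 + 2.201 = 2.4456137 m^2. 1 ft^2 = 0.09290304 m^2, so 2.4456137 m^2 = 2.4456137 / 0.09290304 = 26.324367 ft^2 ≈ 26.32 ft^2 (4 s.f.). Final answer: 26.32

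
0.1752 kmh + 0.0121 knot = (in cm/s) 5.489. Check: 1 kmh = 0.27777778 m/s, so 0.1752 kmh = 0.1752 * 0.27777778 = 0.048666667 m/s. 1 knot = 0.51444444 m/s, so 0.0121 knot = 0.0121 * 0.51444444 = 0.0062247778 m/s. Sum: 0.048666667 + 0.0062247778 = 0.054891444 m/s. 1 cm/s = 0.01 m/s, so 0.054891444 m/s = 0.054891444 / 0.01 = 5.4891444 cm/s ≈ 5.489 cm/s (4 s.f.).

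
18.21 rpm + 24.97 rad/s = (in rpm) 256.7. Check: 1 rpm = 0.10471976 rad/s, so 18.21 rpm = 18.21 * 0.10471976 = 1.9069467 rad/s. 24.97 rad/s is already in rad/s. Sum: 1.9069467 + 24.97 = 26.876947 rad/s. 1 rpm = 0.10471976 rad/s, so 26.876947 rad/s = 26.876947 / 0.10471976 = 256.65594 rpm ≈ 256.7 rpm (4 s.f.).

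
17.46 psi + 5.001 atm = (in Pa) 1 psi = 6894.7573 Pa, so 17.46 psi = 17.46 * 6894.7573 = 120382.46 Pa. 1 atm = 101325 Pa, so 5.001 atm = 5.001 * 101325 = 506726.33 Pa. Sum: 120382.46 + 506726.33 = 627108.79 Pa. Result: 627108.79 Pa ≈ 6.271e+05 Pa (4 s.f.). Final answer: 6.271e+05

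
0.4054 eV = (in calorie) 1 eV = 1.6021766e-19 J, so 0.4054 eV = 0.4054 * 1.6021766e-19 = 6.4952241e-20 J. 1 calorie = 4.184 J, so 6.4952241e-20 J = 6.4952241e-20 / 4.184 = 1.5523958e-20 calorie ≈ 1.552e-20 calorie (4 s.f.). Final answer: 1.552e-20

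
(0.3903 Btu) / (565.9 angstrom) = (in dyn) 1 Btu = 1055.0559 J, so 0.3903 Btu = 0.3903 * 1055.0559 = 411.7883 J. 1 angstrom = 1e-10 m, so 565.9 angstrom = 565.9 * 1e-10 = 5.659e-08 m. Combine: 411.7883 J / 5.659e-08 m = 7.2766973e+09 N. 1 dyn = 1e-05 N, so 7.2766973e+09 N = 7.2766973e+09 / 1e-05 = 7.2766973e+14 dyn ≈ 7.277e+14 dyn (4 s.f.). Final answer: 7.277e+14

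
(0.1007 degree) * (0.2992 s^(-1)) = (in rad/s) 0.0005259. Check: 1 degree = 0.017453293 rad, so 0.1007 degree = 0.1007 * 0.017453293 = 0.0017575466 rad. 0.2992 s^(-1) = 0.2992 Hz. Combine: 0.0017575466 rad * 0.2992 Hz = 0.00052585793 rad/s. Result: 0.00052585793 rad/s ≈ 0.0005259 rad/s (4 s.f.).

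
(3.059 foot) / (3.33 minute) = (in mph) 1 foot = 0.3048 m, so 3.059 foot = 3.059 * 0.3048 = 0.9323832 m. 1 minute = 60 s, so 3.33 minute = 3.33 * 60 = 199.8 s. Combine: 0.9323832 m / 199.8 s = 0.0046665826 m/s. 1 mph = 0.44704 m/s, so 0.0046665826 m/s = 0.0046665826 / 0.44704 = 0.010438848 mph ≈ 0.01044 mph (4 s.f.). Final answer: 0.01044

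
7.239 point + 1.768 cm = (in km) 2.023e-05. Check: 1 point = 0.00035277778 m, so 7.239 point = 7.239 * 0.00035277778 = 0.0025537583 m. 1 cm = 0.01 m, so 1.768 cm = 1.768 * 0.01 = 0.01768 m. Sum: 0.0025537583 + 0.01768 = 0.020233758 m. 1 km = 1000 m, so 0.020233758 m = 0.020233758 / 1000 = 2.0233758e-05 km ≈ 2.023e-05 km (4 s.f.).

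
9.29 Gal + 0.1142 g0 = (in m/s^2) 1 Gal = 0.01 m/s^2, so 9.29 Gal = 9.29 * 0.01 = 0.0929 m/s^2. 1 g0 = 9.80665 m/s^2, so 0.1142 g0 = 0.1142 * 9.80665 = 1.1199194 m/s^2. Sum: 0.0929 + 1.1199194 = 1.2128194 m/s^2. Result: 1.2128194 m/s^2 ≈ 1.213 m/s^2 (4 s.f.). Final answer: 1.213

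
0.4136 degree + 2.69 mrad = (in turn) 1 degree = 0.017453293 rad, so 0.4136 degree = 0.4136 * 0.017453293 = 0.0072186818 rad. 1 mrad = 0.001 rad, so 2.69 mrad = 2.69 * 0.001 = 0.00269 rad. Sum: 0.0072186818 + 0.00269 = 0.0099086818 rad. 1 turn = 6.2831853 rad, so 0.0099086818 rad = 0.0099086818 / 6.2831853 = 0.0015770157 turn ≈ 0.001577 turn (4 s.f.). Final answer: 0.001577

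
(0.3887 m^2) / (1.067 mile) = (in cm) 0.02264. Check: 0.3887 m^2 is already in m^2. 1 mile = 1609.344 m, so 1.067 mile = 1.067 * 1609.344 = 1717.17 m. Combine: 0.3887 m^2 / 1717.17 m = 0.00022636081 m. 1 cm = 0.01 m, so 0.00022636081 m = 0.00022636081 / 0.01 = 0.022636081 cm ≈ 0.02264 cm (4 s.f.).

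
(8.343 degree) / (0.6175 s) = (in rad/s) 1 degree = 0.017453293 rad, so 8.343 degree = 8.343 * 0.017453293 = 0.14561282 rad. 0.6175 s is already in s. Combine: 0.14561282 rad / 0.6175 s = 0.23581023 rad/s. Result: 0.23581023 rad/s ≈ 0.2358 rad/s (4 s.f.). Final answer: 0.2358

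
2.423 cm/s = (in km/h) 1 cm/s = 0.01 m/s, so 2.423 cm/s = 2.423 * 0.01 = 0.02423 m/s. 1 km/h = 0.27777778 m/s, so 0.02423 m/s = 0.02423 / 0.27777778 = 0.087228 km/h ≈ 0.08723 km/h (4 s.f.). Final answer: 0.08723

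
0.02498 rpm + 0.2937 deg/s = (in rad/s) 0.007742. Check: 1 rpm = 0.10471976 rad/s, so 0.02498 rpm = 0.02498 * 0.10471976 = 0.0026158995 rad/s. 1 deg/s = 0.017453293 rad/s, so 0.2937 deg/s = 0.2937 * 0.017453293 = 0.005126032 rad/s. Sum: 0.0026158995 + 0.005126032 = 0.0077419315 rad/s. Result: 0.0077419315 rad/s ≈ 0.007742 rad/s (4 s.f.).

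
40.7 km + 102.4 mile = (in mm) 2.055e+08. Check: 1 km = 1000 m, so 40.7 km = 40.7 * 1000 = 40700 m. 1 mile = 1609.344 m, so 102.4 mile = 102.4 * 1609.344 = 164796.83 m. Sum: 40700 + 164796.83 = 205496.83 m. 1 mm = 0.001 m, so 205496.83 m = 205496.83 / 0.001 = 2.0549683e+08 mm ≈ 2.055e+08 mm (4 s.f.).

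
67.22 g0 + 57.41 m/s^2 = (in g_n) 1 g0 = 9.80665 m/s^2, so 67.22 g0 = 67.22 * 9.80665 = 659.20301 m/s^2. 57.41 m/s^2 is already in m/s^2. Sum: 659.20301 + 57.41 = 716.61301 m/s^2. 1 g_n = 9.80665 m/s^2, so 716.61301 m/s^2 = 716.61301 / 9.80665 = 73.074191 g_n ≈ 73.07 g_n (4 s.f.). Final answer: 73.07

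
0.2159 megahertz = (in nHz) 2.159e+14. Check: 1 megahertz = 1000000 Hz, so 0.2159 megahertz = 0.2159 * 1000000 = 215900 Hz. 1 nHz = 1e-09 Hz, so 215900 Hz = 215900 / 1e-09 = 2.159e+14 nHz.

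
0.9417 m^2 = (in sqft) 1 sqft = 0.09290304 m^2, so 0.9417 m^2 = 0.9417 / 0.09290304 = 10.136374 sqft ≈ 10.14 sqft (4 s.f.). Final answer: 10.14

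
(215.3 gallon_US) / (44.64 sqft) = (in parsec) 1 gallon_US = 0.0037854118 m^3, so 215.3 gallon_US = 215.3 * 0.0037854118 = 0.81499916 m^3. 1 sqft = 0.09290304 m^2, so 44.64 sqft = 44.64 * 0.09290304 = 4.1471917 m^2. Combine: 0.81499916 m^3 / 4.1471917 m^2 = 0.19651832 m. 1 parsec = 3.0856776e+16 m, so 0.19651832 m = 0.19651832 / 3.0856776e+16 = 6.3687251e-18 parsec ≈ 6.369e-18 parsec (4 s.f.). Final answer: 6.369e-18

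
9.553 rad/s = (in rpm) 91.22. Check: 1 rpm = 0.10471976 rad/s, so 9.553 rad/s = 9.553 / 0.10471976 = 91.22443 rpm ≈ 91.22 rpm (4 s.f.).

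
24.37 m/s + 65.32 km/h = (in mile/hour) 24.37 m/s is already in m/s. 1 km/h = 0.27777778 m/s, so 65.32 km/h = 65.32 * 0.27777778 = 18.144444 m/s. Sum: 24.37 + 18.144444 = 42.514444 m/s. 1 mile/hour = 0.44704 m/s, so 42.514444 m/s = 42.514444 / 0.44704 = 95.102104 mile/hour ≈ 95.1 mile/hour (4 s.f.). Final answer: 95.1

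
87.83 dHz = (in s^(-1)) 8.783. Check: 1 dHz = 0.1 Hz, so 87.83 dHz = 87.83 * 0.1 = 8.783 Hz. 8.783 Hz = 8.783 s^(-1).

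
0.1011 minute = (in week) 1 minute = 60 s, so 0.1011 minute = 0.1011 * 60 = 6.066 s. 1 week = 604800 s, so 6.066 s = 6.066 / 604800 = 1.0029762e-05 week ≈ 1.003e-05 week (4 s.f.). Final answer: 1.003e-05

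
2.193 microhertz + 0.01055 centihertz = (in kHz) 1.077e-07. Check: 1 microhertz = 1e-06 Hz, so 2.193 microhertz = 2.193 * 1e-06 = 2.193e-06 Hz. 1 centihertz = 0.01 Hz, so 0.01055 centihertz = 0.01055 * 0.01 = 0.0001055 Hz. Sum: 2.193e-06 + 0.0001055 = 0.000107693 Hz. 1 kHz = 1000 Hz, so 0.000107693 Hz = 0.000107693 / 1000 = 1.07693e-07 kHz ≈ 1.077e-07 kHz (4 s.f.).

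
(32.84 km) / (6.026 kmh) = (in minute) 327. Check: 1 km = 1000 m, so 32.84 km = 32.84 * 1000 = 32840 m. 1 kmh = 0.27777778 m/s, so 6.026 kmh = 6.026 * 0.27777778 = 1.6738889 m/s. Combine: 32840 m / 1.6738889 m/s = 19618.984 s. 1 minute = 60 s, so 19618.984 s = 19618.984 / 60 = 326.98307 minute ≈ 327 minute (4 s.f.).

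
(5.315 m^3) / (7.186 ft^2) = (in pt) 2.257e+04. Check: 5.315 m^3 is already in m^3. 1 ft^2 = 0.09290304 m^2, so 7.186 ft^2 = 7.186 * 0.09290304 = 0.66760125 m^2. Combine: 5.315 m^3 / 0.66760125 m^2 = 7.9613393 m. 1 pt = 0.00035277778 m, so 7.9613393 m = 7.9613393 / 0.00035277778 = 22567.576 pt ≈ 2.257e+04 pt (4 s.f.).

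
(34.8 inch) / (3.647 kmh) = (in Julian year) 2.765e-08. Check: 1 inch = 0.0254 m, so 34.8 inch = 34.8 * 0.0254 = 0.88392 m. 1 kmh = 0.27777778 m/s, so 3.647 kmh = 3.647 * 0.27777778 = 1.0130556 m/s. Combine: 0.88392 m / 1.0130556 m/s = 0.87252865 s. 1 Julian year = 31557600 s, so 0.87252865 s = 0.87252865 / 31557600 = 2.7648765e-08 Julian year ≈ 2.765e-08 Julian year (4 s.f.).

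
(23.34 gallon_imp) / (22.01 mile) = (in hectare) 1 gallon_imp = 0.00454609 m^3, so 23.34 gallon_imp = 23.34 * 0.00454609 = 0.10610574 m^3. 1 mile = 1609.344 m, so 22.01 mile = 22.01 * 1609.344 = 35421.661 m. Combine: 0.10610574 m^3 / 35421.661 m = 2.9955043e-06 m^2. 1 hectare = 10000 m^2, so 2.9955043e-06 m^2 = 2.9955043e-06 / 10000 = 2.9955043e-10 hectare ≈ 2.996e-10 hectare (4 s.f.). Final answer: 2.996e-10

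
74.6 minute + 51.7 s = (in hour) 1 minute = 60 s, so 74.6 minute = 74.6 * 60 = 4476 s. 51.7 s is already in s. Sum: 4476 + 51.7 = 4527.7 s. 1 hour = 3600 s, so 4527.7 s = 4527.7 / 3600 = 1.2576944 hour ≈ 1.258 hour (4 s.f.). Final answer: 1.258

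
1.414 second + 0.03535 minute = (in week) 5.845e-06. Check: 1.414 second = 1.414 s. 1 minute = 60 s, so 0.03535 minute = 0.03535 * 60 = 2.121 s. Sum: 1.414 + 2.121 = 3.535 s. 1 week = 604800 s, so 3.535 s = 3.535 / 604800 = 5.8449074e-06 week ≈ 5.845e-06 week (4 s.f.).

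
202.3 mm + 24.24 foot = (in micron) 7.591e+06. Check: 1 mm = 0.001 m, so 202.3 mm = 202.3 * 0.001 = 0.2023 m. 1 foot = 0.3048 m, so 24.24 foot = 24.24 * 0.3048 = 7.388352 m. Sum: 0.2023 + 7.388352 = 7.590652 m. 1 micron = 1e-06 m, so 7.590652 m = 7.590652 / 1e-06 = 7590652 micron ≈ 7.591e+06 micron (4 s.f.).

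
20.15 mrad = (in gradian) 1 mrad = 0.001 rad, so 20.15 mrad = 20.15 * 0.001 = 0.02015 rad. 1 gradian = 0.015707963 rad, so 0.02015 rad = 0.02015 / 0.015707963 = 1.2827888 gradian ≈ 1.283 gradian (4 s.f.). Final answer: 1.283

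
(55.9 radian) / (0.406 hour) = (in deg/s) 55.9 radian = 55.9 rad. 1 hour = 3600 s, so 0.406 hour = 0.406 * 3600 = 1461.6 s. Combine: 55.9 rad / 1461.6 s = 0.038245758 rad/s. 1 deg/s = 0.017453293 rad/s, so 0.038245758 rad/s = 0.038245758 / 0.017453293 = 2.1913205 deg/s ≈ 2.191 deg/s (4 s.f.). Final answer: 2.191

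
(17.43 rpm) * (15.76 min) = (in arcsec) 3.56e+08. Check: 1 rpm = 0.10471976 rad/s, so 17.43 rpm = 17.43 * 0.10471976 = 1.8252653 rad/s. 1 min = 60 s, so 15.76 min = 15.76 * 60 = 945.6 s. Combine: 1.8252653 rad/s * 945.6 s = 1725.9709 rad. 1 arcsec = 4.8481368e-06 rad, so 1725.9709 rad = 1725.9709 / 4.8481368e-06 = 3.5600705e+08 arcsec ≈ 3.56e+08 arcsec (4 s.f.).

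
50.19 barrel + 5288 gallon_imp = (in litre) 3.202e+04. Check: 1 barrel = 0.15898729 m^3, so 50.19 barrel = 50.19 * 0.15898729 = 7.9795723 m^3. 1 gallon_imp = 0.00454609 m^3, so 5288 gallon_imp = 5288 * 0.00454609 = 24.039724 m^3. Sum: 7.9795723 + 24.039724 = 32.019296 m^3. 1 litre = 0.001 m^3, so 32.019296 m^3 = 32.019296 / 0.001 = 32019.296 litre ≈ 3.202e+04 litre (4 s.f.).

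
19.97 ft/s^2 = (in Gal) 1 ft/s^2 = 0.3048 m/s^2, so 19.97 ft/s^2 = 19.97 * 0.3048 = 6.086856 m/s^2. 1 Gal = 0.01 m/s^2, so 6.086856 m/s^2 = 6.086856 / 0.01 = 608.6856 Gal ≈ 608.7 Gal (4 s.f.). Final answer: 608.7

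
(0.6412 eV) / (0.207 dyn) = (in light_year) 5.246e-30. Check: 1 eV = 1.6021766e-19 J, so 0.6412 eV = 0.6412 * 1.6021766e-19 = 1.0273157e-19 J. 1 dyn = 1e-05 N, so 0.207 dyn = 0.207 * 1e-05 = 2.07e-06 N. Combine: 1.0273157e-19 J / 2.07e-06 N = 4.9628776e-14 m. 1 light_year = 9.4607305e+15 m, so 4.9628776e-14 m = 4.9628776e-14 / 9.4607305e+15 = 5.2457657e-30 light_year ≈ 5.246e-30 light_year (4 s.f.).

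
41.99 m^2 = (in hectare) 1 hectare = 10000 m^2, so 41.99 m^2 = 41.99 / 10000 = 0.004199 hectare. Final answer: 0.004199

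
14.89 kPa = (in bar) 0.1489. Check: 1 kPa = 1000 Pa, so 14.89 kPa = 14.89 * 1000 = 14890 Pa. 1 bar = 100000 Pa, so 14890 Pa = 14890 / 100000 = 0.1489 bar.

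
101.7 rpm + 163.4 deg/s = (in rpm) 1 rpm = 0.10471976 rad/s, so 101.7 rpm = 101.7 * 0.10471976 = 10.649999 rad/s. 1 deg/s = 0.017453293 rad/s, so 163.4 deg/s = 163.4 * 0.017453293 = 2.851868 rad/s. Sum: 10.649999 + 2.851868 = 13.501867 rad/s. 1 rpm = 0.10471976 rad/s, so 13.501867 rad/s = 13.501867 / 0.10471976 = 128.93333 rpm ≈ 128.9 rpm (4 s.f.). Final answer: 128.9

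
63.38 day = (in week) 1 day = 86400 s, so 63.38 day = 63.38 * 86400 = 5476032 s. 1 week = 604800 s, so 5476032 s = 5476032 / 604800 = 9.0542857 week ≈ 9.054 week (4 s.f.). Final answer: 9.054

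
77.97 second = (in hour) 77.97 second = 77.97 s. 1 hour = 3600 s, so 77.97 s = 77.97 / 3600 = 0.021658333 hour ≈ 0.02166 hour (4 s.f.). Final answer: 0.02166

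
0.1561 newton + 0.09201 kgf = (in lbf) 0.2379. Check: 0.1561 newton = 0.1561 N. 1 kgf = 9.80665 N, so 0.09201 kgf = 0.09201 * 9.80665 = 0.90230987 N. Sum: 0.1561 + 0.90230987 = 1.0584099 N. 1 lbf = 4.4482216 N, so 1.0584099 N = 1.0584099 / 4.4482216 = 0.23794 lbf ≈ 0.2379 lbf (4 s.f.).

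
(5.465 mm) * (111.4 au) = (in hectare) 9.108e+06. Check: 1 mm = 0.001 m, so 5.465 mm = 5.465 * 0.001 = 0.005465 m. 1 au = 1.4959787e+11 m, so 111.4 au = 111.4 * 1.4959787e+11 = 1.6665203e+13 m. Combine: 0.005465 m * 1.6665203e+13 m = 9.1075333e+10 m^2. 1 hectare = 10000 m^2, so 9.1075333e+10 m^2 = 9.1075333e+10 / 10000 = 9107533.3 hectare ≈ 9.108e+06 hectare (4 s.f.).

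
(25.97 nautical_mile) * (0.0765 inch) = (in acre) 0.02309. Check: 1 nautical_mile = 1852 m, so 25.97 nautical_mile = 25.97 * 1852 = 48096.44 m. 1 inch = 0.0254 m, so 0.0765 inch = 0.0765 * 0.0254 = 0.0019431 m. Combine: 48096.44 m * 0.0019431 m = 93.456193 m^2. 1 acre = 4046.8564 m^2, so 93.456193 m^2 = 93.456193 / 4046.8564 = 0.023093528 acre ≈ 0.02309 acre (4 s.f.).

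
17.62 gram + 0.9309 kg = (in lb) 2.091. Check: 1 gram = 0.001 kg, so 17.62 gram = 17.62 * 0.001 = 0.01762 kg. 0.9309 kg is already in kg. Sum: 0.01762 + 0.9309 = 0.94852 kg. 1 lb = 0.45359237 kg, so 0.94852 kg = 0.94852 / 0.45359237 = 2.0911286 lb ≈ 2.091 lb (4 s.f.).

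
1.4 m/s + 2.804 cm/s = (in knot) 1.4 m/s is already in m/s. 1 cm/s = 0.01 m/s, so 2.804 cm/s = 2.804 * 0.01 = 0.02804 m/s. Sum: 1.4 + 0.02804 = 1.42804 m/s. 1 knot = 0.51444444 m/s, so 1.42804 m/s = 1.42804 / 0.51444444 = 2.7758877 knot ≈ 2.776 knot (4 s.f.). Final answer: 2.776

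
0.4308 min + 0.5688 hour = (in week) 1 min = 60 s, so 0.4308 min = 0.4308 * 60 = 25.848 s. 1 hour = 3600 s, so 0.5688 hour = 0.5688 * 3600 = 2047.68 s. Sum: 25.848 + 2047.68 = 2073.528 s. 1 week = 604800 s, so 2073.528 s = 2073.528 / 604800 = 0.0034284524 week ≈ 0.003428 week (4 s.f.). Final answer: 0.003428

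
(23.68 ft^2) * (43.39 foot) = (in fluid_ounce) 9.838e+05. Check: 1 ft^2 = 0.09290304 m^2, so 23.68 ft^2 = 23.68 * 0.09290304 = 2.199944 m^2. 1 foot = 0.3048 m, so 43.39 foot = 43.39 * 0.3048 = 13.225272 m. Combine: 2.199944 m^2 * 13.225272 m = 29.094858 m^3. 1 fluid_ounce = 2.957353e-05 m^3, so 29.094858 m^3 = 29.094858 / 2.957353e-05 = 983814.18 fluid_ounce ≈ 9.838e+05 fluid_ounce (4 s.f.).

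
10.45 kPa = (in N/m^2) 1 kPa = 1000 Pa, so 10.45 kPa = 10.45 * 1000 = 10450 Pa. 10450 Pa = 10450 N/m^2 ≈ 1.045e+04 N/m^2 (4 s.f.). Final answer: 1.045e+04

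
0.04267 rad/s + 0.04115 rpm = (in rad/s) 0.04267 rad/s is already in rad/s. 1 rpm = 0.10471976 rad/s, so 0.04115 rpm = 0.04115 * 0.10471976 = 0.0043092179 rad/s. Sum: 0.04267 + 0.0043092179 = 0.046979218 rad/s. Result: 0.046979218 rad/s ≈ 0.04698 rad/s (4 s.f.). Final answer: 0.04698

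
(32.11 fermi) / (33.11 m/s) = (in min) 1 fermi = 1e-15 m, so 32.11 fermi = 32.11 * 1e-15 = 3.211e-14 m. 33.11 m/s is already in m/s. Combine: 3.211e-14 m / 33.11 m/s = 9.6979764e-16 s. 1 min = 60 s, so 9.6979764e-16 s = 9.6979764e-16 / 60 = 1.6163294e-17 min ≈ 1.616e-17 min (4 s.f.). Final answer: 1.616e-17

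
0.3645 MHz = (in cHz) 3.645e+07. Check: 1 MHz = 1000000 Hz, so 0.3645 MHz = 0.3645 * 1000000 = 364500 Hz. 1 cHz = 0.01 Hz, so 364500 Hz = 364500 / 0.01 = 36450000 cHz ≈ 3.645e+07 cHz (4 s.f.).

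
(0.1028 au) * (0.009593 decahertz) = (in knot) 1 au = 1.4959787e+11 m, so 0.1028 au = 0.1028 * 1.4959787e+11 = 1.5378661e+10 m. 1 decahertz = 10 Hz, so 0.009593 decahertz = 0.009593 * 10 = 0.09593 Hz. Combine: 1.5378661e+10 m * 0.09593 Hz = 1.475275e+09 m/s. 1 knot = 0.51444444 m/s, so 1.475275e+09 m/s = 1.475275e+09 / 0.51444444 = 2.8677051e+09 knot ≈ 2.868e+09 knot (4 s.f.). Final answer: 2.868e+09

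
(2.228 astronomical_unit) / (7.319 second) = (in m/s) 1 astronomical_unit = 1.4959787e+11 m, so 2.228 astronomical_unit = 2.228 * 1.4959787e+11 = 3.3330406e+11 m. 7.319 second = 7.319 s. Combine: 3.3330406e+11 m / 7.319 s = 4.5539562e+10 m/s. Result: 4.5539562e+10 m/s ≈ 4.554e+10 m/s (4 s.f.). Final answer: 4.554e+10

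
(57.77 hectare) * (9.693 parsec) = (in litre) 1.728e+26. Check: 1 hectare = 10000 m^2, so 57.77 hectare = 57.77 * 10000 = 577700 m^2. 1 parsec = 3.0856776e+16 m, so 9.693 parsec = 9.693 * 3.0856776e+16 = 2.9909473e+17 m. Combine: 577700 m^2 * 2.9909473e+17 m = 1.7278702e+23 m^3. 1 litre = 0.001 m^3, so 1.7278702e+23 m^3 = 1.7278702e+23 / 0.001 = 1.7278702e+26 litre ≈ 1.728e+26 litre (4 s.f.).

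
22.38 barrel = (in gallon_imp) 782.7. Check: 1 barrel = 0.15898729 m^3, so 22.38 barrel = 22.38 * 0.15898729 = 3.5581357 m^3. 1 gallon_imp = 0.00454609 m^3, so 3.5581357 m^3 = 3.5581357 / 0.00454609 = 782.68043 gallon_imp ≈ 782.7 gallon_imp (4 s.f.).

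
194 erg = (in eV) 1 erg = 1e-07 J, so 194 erg = 194 * 1e-07 = 1.94e-05 J. 1 eV = 1.6021766e-19 J, so 1.94e-05 J = 1.94e-05 / 1.6021766e-19 = 1.2108528e+14 eV ≈ 1.211e+14 eV (4 s.f.). Final answer: 1.211e+14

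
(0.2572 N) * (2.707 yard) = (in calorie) 0.2572 N is already in N. 1 yard = 0.9144 m, so 2.707 yard = 2.707 * 0.9144 = 2.4752808 m. Combine: 0.2572 N * 2.4752808 m = 0.63664222 J. 1 calorie = 4.184 J, so 0.63664222 J = 0.63664222 / 4.184 = 0.15216114 calorie ≈ 0.1522 calorie (4 s.f.). Final answer: 0.1522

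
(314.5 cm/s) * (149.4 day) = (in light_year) 4.291e-09. Check: 1 cm/s = 0.01 m/s, so 314.5 cm/s = 314.5 * 0.01 = 3.145 m/s. 1 day = 86400 s, so 149.4 day = 149.4 * 86400 = 12908160 s. Combine: 3.145 m/s * 12908160 s = 40596163 m. 1 light_year = 9.4607305e+15 m, so 40596163 m = 40596163 / 9.4607305e+15 = 4.2910178e-09 light_year ≈ 4.291e-09 light_year (4 s.f.).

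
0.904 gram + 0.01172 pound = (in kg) 0.00622. Check: 1 gram = 0.001 kg, so 0.904 gram = 0.904 * 0.001 = 0.000904 kg. 1 pound = 0.45359237 kg, so 0.01172 pound = 0.01172 * 0.45359237 = 0.0053161026 kg. Sum: 0.000904 + 0.0053161026 = 0.0062201026 kg. Result: 0.0062201026 kg ≈ 0.00622 kg (4 s.f.).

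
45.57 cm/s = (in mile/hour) 1 cm/s = 0.01 m/s, so 45.57 cm/s = 45.57 * 0.01 = 0.4557 m/s. 1 mile/hour = 0.44704 m/s, so 0.4557 m/s = 0.4557 / 0.44704 = 1.0193719 mile/hour ≈ 1.019 mile/hour (4 s.f.). Final answer: 1.019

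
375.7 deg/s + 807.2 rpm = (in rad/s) 1 deg/s = 0.017453293 rad/s, so 375.7 deg/s = 375.7 * 0.017453293 = 6.557202 rad/s. 1 rpm = 0.10471976 rad/s, so 807.2 rpm = 807.2 * 0.10471976 = 84.529786 rad/s. Sum: 6.557202 + 84.529786 = 91.086988 rad/s. Result: 91.086988 rad/s ≈ 91.09 rad/s (4 s.f.). Final answer: 91.09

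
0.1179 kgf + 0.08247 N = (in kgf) 1 kgf = 9.80665 N, so 0.1179 kgf = 0.1179 * 9.80665 = 1.156204 N. 0.08247 N is already in N. Sum: 1.156204 + 0.08247 = 1.238674 N. 1 kgf = 9.80665 N, so 1.238674 N = 1.238674 / 9.80665 = 0.1263096 kgf ≈ 0.1263 kgf (4 s.f.). Final answer: 0.1263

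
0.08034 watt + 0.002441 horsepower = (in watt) 1.901. Check: 0.08034 watt = 0.08034 W. 1 horsepower = 745.69987 W, so 0.002441 horsepower = 0.002441 * 745.69987 = 1.8202534 W. Sum: 0.08034 + 1.8202534 = 1.9005934 W. 1.9005934 W = 1.9005934 watt ≈ 1.901 watt (4 s.f.).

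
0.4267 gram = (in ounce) 1 gram = 0.001 kg, so 0.4267 gram = 0.4267 * 0.001 = 0.0004267 kg. 1 ounce = 0.028349523 kg, so 0.0004267 kg = 0.0004267 / 0.028349523 = 0.0150514 ounce ≈ 0.01505 ounce (4 s.f.). Final answer: 0.01505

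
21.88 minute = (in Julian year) 1 minute = 60 s, so 21.88 minute = 21.88 * 60 = 1312.8 s. 1 Julian year = 31557600 s, so 1312.8 s = 1312.8 / 31557600 = 4.1600122e-05 Julian year ≈ 4.16e-05 Julian year (4 s.f.). Final answer: 4.16e-05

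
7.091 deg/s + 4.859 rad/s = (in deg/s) 285.5. Check: 1 deg/s = 0.017453293 rad/s, so 7.091 deg/s = 7.091 * 0.017453293 = 0.1237613 rad/s. 4.859 rad/s is already in rad/s. Sum: 0.1237613 + 4.859 = 4.9827613 rad/s. 1 deg/s = 0.017453293 rad/s, so 4.9827613 rad/s = 4.9827613 / 0.017453293 = 285.49119 deg/s ≈ 285.5 deg/s (4 s.f.).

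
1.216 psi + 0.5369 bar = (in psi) 9.003. Check: 1 psi = 6894.7573 Pa, so 1.216 psi = 1.216 * 6894.7573 = 8384.0249 Pa. 1 bar = 100000 Pa, so 0.5369 bar = 0.5369 * 100000 = 53690 Pa. Sum: 8384.0249 + 53690 = 62074.025 Pa. 1 psi = 6894.7573 Pa, so 62074.025 Pa = 62074.025 / 6894.7573 = 9.0030761 psi ≈ 9.003 psi (4 s.f.).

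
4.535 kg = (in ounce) 1 ounce = 0.028349523 kg, so 4.535 kg = 4.535 / 0.028349523 = 159.96742 ounce ≈ 160 ounce (4 s.f.). Final answer: 160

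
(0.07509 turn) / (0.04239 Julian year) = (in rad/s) 1 turn = 6.2831853 rad, so 0.07509 turn = 0.07509 * 6.2831853 = 0.47180438 rad. 1 Julian year = 31557600 s, so 0.04239 Julian year = 0.04239 * 31557600 = 1337726.7 s. Combine: 0.47180438 rad / 1337726.7 s = 3.5269117e-07 rad/s. Result: 3.5269117e-07 rad/s ≈ 3.527e-07 rad/s (4 s.f.). Final answer: 3.527e-07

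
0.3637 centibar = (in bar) 0.003637. Check: 1 centibar = 1000 Pa, so 0.3637 centibar = 0.3637 * 1000 = 363.7 Pa. 1 bar = 100000 Pa, so 363.7 Pa = 363.7 / 100000 = 0.003637 bar.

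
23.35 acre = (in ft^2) 1 acre = 4046.8564 m^2, so 23.35 acre = 23.35 * 4046.8564 = 94494.097 m^2. 1 ft^2 = 0.09290304 m^2, so 94494.097 m^2 = 94494.097 / 0.09290304 = 1017126 ft^2 ≈ 1.017e+06 ft^2 (4 s.f.). Final answer: 1.017e+06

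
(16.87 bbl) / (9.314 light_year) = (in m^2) 1 bbl = 0.15898729 m^3, so 16.87 bbl = 16.87 * 0.15898729 = 2.6821157 m^3. 1 light_year = 9.4607305e+15 m, so 9.314 light_year = 9.314 * 9.4607305e+15 = 8.8117244e+16 m. Combine: 2.6821157 m^3 / 8.8117244e+16 m = 3.0438034e-17 m^2. Result: 3.0438034e-17 m^2 ≈ 3.044e-17 m^2 (4 s.f.). Final answer: 3.044e-17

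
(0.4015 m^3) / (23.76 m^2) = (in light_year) 0.4015 m^3 is already in m^3. 23.76 m^2 is already in m^2. Combine: 0.4015 m^3 / 23.76 m^2 = 0.016898148 m. 1 light_year = 9.4607305e+15 m, so 0.016898148 m = 0.016898148 / 9.4607305e+15 = 1.7861357e-18 light_year ≈ 1.786e-18 light_year (4 s.f.). Final answer: 1.786e-18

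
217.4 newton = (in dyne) 217.4 newton = 217.4 N. 1 dyne = 1e-05 N, so 217.4 N = 217.4 / 1e-05 = 21740000 dyne ≈ 2.174e+07 dyne (4 s.f.). Final answer: 2.174e+07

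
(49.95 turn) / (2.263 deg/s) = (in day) 0.09197. Check: 1 turn = 6.2831853 rad, so 49.95 turn = 49.95 * 6.2831853 = 313.84511 rad. 1 deg/s = 0.017453293 rad/s, so 2.263 deg/s = 2.263 * 0.017453293 = 0.039496801 rad/s. Combine: 313.84511 rad / 0.039496801 rad/s = 7946.0893 s. 1 day = 86400 s, so 7946.0893 s = 7946.0893 / 86400 = 0.091968626 day ≈ 0.09197 day (4 s.f.).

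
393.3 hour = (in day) 1 hour = 3600 s, so 393.3 hour = 393.3 * 3600 = 1415880 s. 1 day = 86400 s, so 1415880 s = 1415880 / 86400 = 16.3875 day ≈ 16.39 day (4 s.f.). Final answer: 16.39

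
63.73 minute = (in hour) 1 minute = 60 s, so 63.73 minute = 63.73 * 60 = 3823.8 s. 1 hour = 3600 s, so 3823.8 s = 3823.8 / 3600 = 1.0621667 hour ≈ 1.062 hour (4 s.f.). Final answer: 1.062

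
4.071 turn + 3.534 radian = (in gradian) 1 turn = 6.2831853 rad, so 4.071 turn = 4.071 * 6.2831853 = 25.578847 rad. 3.534 radian = 3.534 rad. Sum: 25.578847 + 3.534 = 29.112847 rad. 1 gradian = 0.015707963 rad, so 29.112847 rad = 29.112847 / 0.015707963 = 1853.3814 gradian ≈ 1853 gradian (4 s.f.). Final answer: 1853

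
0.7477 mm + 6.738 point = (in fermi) 1 mm = 0.001 m, so 0.7477 mm = 0.7477 * 0.001 = 0.0007477 m. 1 point = 0.00035277778 m, so 6.738 point = 6.738 * 0.00035277778 = 0.0023770167 m. Sum: 0.0007477 + 0.0023770167 = 0.0031247167 m. 1 fermi = 1e-15 m, so 0.0031247167 m = 0.0031247167 / 1e-15 = 3.1247167e+12 fermi ≈ 3.125e+12 fermi (4 s.f.). Final answer: 3.125e+12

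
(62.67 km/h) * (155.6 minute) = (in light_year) 1.718e-11. Check: 1 km/h = 0.27777778 m/s, so 62.67 km/h = 62.67 * 0.27777778 = 17.408333 m/s. 1 minute = 60 s, so 155.6 minute = 155.6 * 60 = 9336 s. Combine: 17.408333 m/s * 9336 s = 162524.2 m. 1 light_year = 9.4607305e+15 m, so 162524.2 m = 162524.2 / 9.4607305e+15 = 1.7178821e-11 light_year ≈ 1.718e-11 light_year (4 s.f.).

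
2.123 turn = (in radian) 13.34. Check: 1 turn = 6.2831853 rad, so 2.123 turn = 2.123 * 6.2831853 = 13.339202 rad. 13.339202 rad = 13.339202 radian ≈ 13.34 radian (4 s.f.).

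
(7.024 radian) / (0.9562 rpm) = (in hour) 7.024 radian = 7.024 rad. 1 rpm = 0.10471976 rad/s, so 0.9562 rpm = 0.9562 * 0.10471976 = 0.10013303 rad/s. Combine: 7.024 rad / 0.10013303 rad/s = 70.146684 s. 1 hour = 3600 s, so 70.146684 s = 70.146684 / 3600 = 0.01948519 hour ≈ 0.01949 hour (4 s.f.). Final answer: 0.01949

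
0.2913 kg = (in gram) 291.3. Check: 1 gram = 0.001 kg, so 0.2913 kg = 0.2913 / 0.001 = 291.3 gram.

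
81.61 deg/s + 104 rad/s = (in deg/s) 6040. Check: 1 deg/s = 0.017453293 rad/s, so 81.61 deg/s = 81.61 * 0.017453293 = 1.4243632 rad/s. 104 rad/s is already in rad/s. Sum: 1.4243632 + 104 = 105.42436 rad/s. 1 deg/s = 0.017453293 rad/s, so 105.42436 rad/s = 105.42436 / 0.017453293 = 6040.3711 deg/s ≈ 6040 deg/s (4 s.f.).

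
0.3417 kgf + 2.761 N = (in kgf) 0.6232. Check: 1 kgf = 9.80665 N, so 0.3417 kgf = 0.3417 * 9.80665 = 3.3509323 N. 2.761 N is already in N. Sum: 3.3509323 + 2.761 = 6.1119323 N. 1 kgf = 9.80665 N, so 6.1119323 N = 6.1119323 / 9.80665 = 0.62324365 kgf ≈ 0.6232 kgf (4 s.f.).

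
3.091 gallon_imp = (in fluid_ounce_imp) 1 gallon_imp = 0.00454609 m^3, so 3.091 gallon_imp = 3.091 * 0.00454609 = 0.014051964 m^3. 1 fluid_ounce_imp = 2.8413063e-05 m^3, so 0.014051964 m^3 = 0.014051964 / 2.8413063e-05 = 494.56 fluid_ounce_imp ≈ 494.6 fluid_ounce_imp (4 s.f.). Final answer: 494.6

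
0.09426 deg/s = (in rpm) 1 deg/s = 0.017453293 rad/s, so 0.09426 deg/s = 0.09426 * 0.017453293 = 0.0016451474 rad/s. 1 rpm = 0.10471976 rad/s, so 0.0016451474 rad/s = 0.0016451474 / 0.10471976 = 0.01571 rpm. Final answer: 0.01571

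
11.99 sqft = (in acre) 1 sqft = 0.09290304 m^2, so 11.99 sqft = 11.99 * 0.09290304 = 1.1139074 m^2. 1 acre = 4046.8564 m^2, so 1.1139074 m^2 = 1.1139074 / 4046.8564 = 0.00027525253 acre ≈ 0.0002753 acre (4 s.f.). Final answer: 0.0002753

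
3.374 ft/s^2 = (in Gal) 102.8. Check: 1 ft/s^2 = 0.3048 m/s^2, so 3.374 ft/s^2 = 3.374 * 0.3048 = 1.0283952 m/s^2. 1 Gal = 0.01 m/s^2, so 1.0283952 m/s^2 = 1.0283952 / 0.01 = 102.83952 Gal ≈ 102.8 Gal (4 s.f.).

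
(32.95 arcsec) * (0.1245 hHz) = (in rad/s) 0.001989. Check: 1 arcsec = 4.8481368e-06 rad, so 32.95 arcsec = 32.95 * 4.8481368e-06 = 0.00015974611 rad. 1 hHz = 100 Hz, so 0.1245 hHz = 0.1245 * 100 = 12.45 Hz. Combine: 0.00015974611 rad * 12.45 Hz = 0.001988839 rad/s. Result: 0.001988839 rad/s ≈ 0.001989 rad/s (4 s.f.).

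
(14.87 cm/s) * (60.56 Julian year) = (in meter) 1 cm/s = 0.01 m/s, so 14.87 cm/s = 14.87 * 0.01 = 0.1487 m/s. 1 Julian year = 31557600 s, so 60.56 Julian year = 60.56 * 31557600 = 1.9111283e+09 s. Combine: 0.1487 m/s * 1.9111283e+09 s = 2.8418477e+08 m. 2.8418477e+08 m = 2.8418477e+08 meter ≈ 2.842e+08 meter (4 s.f.). Final answer: 2.842e+08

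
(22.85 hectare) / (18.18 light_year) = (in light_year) 1.404e-28. Check: 1 hectare = 10000 m^2, so 22.85 hectare = 22.85 * 10000 = 228500 m^2. 1 light_year = 9.4607305e+15 m, so 18.18 light_year = 18.18 * 9.4607305e+15 = 1.7199608e+17 m. Combine: 228500 m^2 / 1.7199608e+17 m = 1.3285187e-12 m. 1 light_year = 9.4607305e+15 m, so 1.3285187e-12 m = 1.3285187e-12 / 9.4607305e+15 = 1.4042453e-28 light_year ≈ 1.404e-28 light_year (4 s.f.).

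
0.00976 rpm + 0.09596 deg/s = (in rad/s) 1 rpm = 0.10471976 rad/s, so 0.00976 rpm = 0.00976 * 0.10471976 = 0.0010220648 rad/s. 1 deg/s = 0.017453293 rad/s, so 0.09596 deg/s = 0.09596 * 0.017453293 = 0.001674818 rad/s. Sum: 0.0010220648 + 0.001674818 = 0.0026968828 rad/s. Result: 0.0026968828 rad/s ≈ 0.002697 rad/s (4 s.f.). Final answer: 0.002697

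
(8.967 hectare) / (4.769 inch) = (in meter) 7.403e+05. Check: 1 hectare = 10000 m^2, so 8.967 hectare = 8.967 * 10000 = 89670 m^2. 1 inch = 0.0254 m, so 4.769 inch = 4.769 * 0.0254 = 0.1211326 m. Combine: 89670 m^2 / 0.1211326 m = 740263.15 m. 740263.15 m = 740263.15 meter ≈ 7.403e+05 meter (4 s.f.).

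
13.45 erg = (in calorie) 3.215e-07. Check: 1 erg = 1e-07 J, so 13.45 erg = 13.45 * 1e-07 = 1.345e-06 J. 1 calorie = 4.184 J, so 1.345e-06 J = 1.345e-06 / 4.184 = 3.2146272e-07 calorie ≈ 3.215e-07 calorie (4 s.f.).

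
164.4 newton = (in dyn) 164.4 newton = 164.4 N. 1 dyn = 1e-05 N, so 164.4 N = 164.4 / 1e-05 = 16440000 dyn ≈ 1.644e+07 dyn (4 s.f.). Final answer: 1.644e+07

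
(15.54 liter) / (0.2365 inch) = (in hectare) 1 liter = 0.001 m^3, so 15.54 liter = 15.54 * 0.001 = 0.01554 m^3. 1 inch = 0.0254 m, so 0.2365 inch = 0.2365 * 0.0254 = 0.0060071 m. Combine: 0.01554 m^3 / 0.0060071 m = 2.5869388 m^2. 1 hectare = 10000 m^2, so 2.5869388 m^2 = 2.5869388 / 10000 = 0.00025869388 hectare ≈ 0.0002587 hectare (4 s.f.). Final answer: 0.0002587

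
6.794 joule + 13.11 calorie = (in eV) 6.794 joule = 6.794 J. 1 calorie = 4.184 J, so 13.11 calorie = 13.11 * 4.184 = 54.85224 J. Sum: 6.794 + 54.85224 = 61.64624 J. 1 eV = 1.6021766e-19 J, so 61.64624 J = 61.64624 / 1.6021766e-19 = 3.8476557e+20 eV ≈ 3.848e+20 eV (4 s.f.). Final answer: 3.848e+20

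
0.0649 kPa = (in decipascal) 1 kPa = 1000 Pa, so 0.0649 kPa = 0.0649 * 1000 = 64.9 Pa. 1 decipascal = 0.1 Pa, so 64.9 Pa = 64.9 / 0.1 = 649 decipascal. Final answer: 649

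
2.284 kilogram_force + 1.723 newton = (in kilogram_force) 1 kilogram_force = 9.80665 N, so 2.284 kilogram_force = 2.284 * 9.80665 = 22.398389 N. 1.723 newton = 1.723 N. Sum: 22.398389 + 1.723 = 24.121389 N. 1 kilogram_force = 9.80665 N, so 24.121389 N = 24.121389 / 9.80665 = 2.4596971 kilogram_force ≈ 2.46 kilogram_force (4 s.f.). Final answer: 2.46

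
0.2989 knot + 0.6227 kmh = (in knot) 0.6351. Check: 1 knot = 0.51444444 m/s, so 0.2989 knot = 0.2989 * 0.51444444 = 0.15376744 m/s. 1 kmh = 0.27777778 m/s, so 0.6227 kmh = 0.6227 * 0.27777778 = 0.17297222 m/s. Sum: 0.15376744 + 0.17297222 = 0.32673967 m/s. 1 knot = 0.51444444 m/s, so 0.32673967 m/s = 0.32673967 / 0.51444444 = 0.6351311 knot ≈ 0.6351 knot (4 s.f.).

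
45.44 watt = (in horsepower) 0.06094. Check: 45.44 watt = 45.44 W. 1 horsepower = 745.69987 W, so 45.44 W = 45.44 / 745.69987 = 0.060936044 horsepower ≈ 0.06094 horsepower (4 s.f.).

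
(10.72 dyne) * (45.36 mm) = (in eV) 1 dyne = 1e-05 N, so 10.72 dyne = 10.72 * 1e-05 = 0.0001072 N. 1 mm = 0.001 m, so 45.36 mm = 45.36 * 0.001 = 0.04536 m. Combine: 0.0001072 N * 0.04536 m = 4.862592e-06 J. 1 eV = 1.6021766e-19 J, so 4.862592e-06 J = 4.862592e-06 / 1.6021766e-19 = 3.0349912e+13 eV ≈ 3.035e+13 eV (4 s.f.). Final answer: 3.035e+13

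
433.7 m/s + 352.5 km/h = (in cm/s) 5.316e+04. Check: 433.7 m/s is already in m/s. 1 km/h = 0.27777778 m/s, so 352.5 km/h = 352.5 * 0.27777778 = 97.916667 m/s. Sum: 433.7 + 97.916667 = 531.61667 m/s. 1 cm/s = 0.01 m/s, so 531.61667 m/s = 531.61667 / 0.01 = 53161.667 cm/s ≈ 5.316e+04 cm/s (4 s.f.).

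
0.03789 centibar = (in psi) 0.005495. Check: 1 centibar = 1000 Pa, so 0.03789 centibar = 0.03789 * 1000 = 37.89 Pa. 1 psi = 6894.7573 Pa, so 37.89 Pa = 37.89 / 6894.7573 = 0.0054954799 psi ≈ 0.005495 psi (4 s.f.).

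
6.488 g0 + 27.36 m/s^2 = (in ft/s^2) 1 g0 = 9.80665 m/s^2, so 6.488 g0 = 6.488 * 9.80665 = 63.625545 m/s^2. 27.36 m/s^2 is already in m/s^2. Sum: 63.625545 + 27.36 = 90.985545 m/s^2. 1 ft/s^2 = 0.3048 m/s^2, so 90.985545 m/s^2 = 90.985545 / 0.3048 = 298.50901 ft/s^2 ≈ 298.5 ft/s^2 (4 s.f.). Final answer: 298.5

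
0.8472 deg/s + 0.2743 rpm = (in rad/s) 0.04351. Check: 1 deg/s = 0.017453293 rad/s, so 0.8472 deg/s = 0.8472 * 0.017453293 = 0.014786429 rad/s. 1 rpm = 0.10471976 rad/s, so 0.2743 rpm = 0.2743 * 0.10471976 = 0.028724629 rad/s. Sum: 0.014786429 + 0.028724629 = 0.043511058 rad/s. Result: 0.043511058 rad/s ≈ 0.04351 rad/s (4 s.f.).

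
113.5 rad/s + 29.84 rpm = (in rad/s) 116.6. Check: 113.5 rad/s is already in rad/s. 1 rpm = 0.10471976 rad/s, so 29.84 rpm = 29.84 * 0.10471976 = 3.1248375 rad/s. Sum: 113.5 + 3.1248375 = 116.62484 rad/s. Result: 116.62484 rad/s ≈ 116.6 rad/s (4 s.f.).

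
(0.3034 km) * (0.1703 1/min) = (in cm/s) 1 km = 1000 m, so 0.3034 km = 0.3034 * 1000 = 303.4 m. 1 1/min = 0.016666667 Hz, so 0.1703 1/min = 0.1703 * 0.016666667 = 0.0028383333 Hz. Combine: 303.4 m * 0.0028383333 Hz = 0.86115033 m/s. 1 cm/s = 0.01 m/s, so 0.86115033 m/s = 0.86115033 / 0.01 = 86.115033 cm/s ≈ 86.12 cm/s (4 s.f.). Final answer: 86.12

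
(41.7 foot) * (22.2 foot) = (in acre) 1 foot = 0.3048 m, so 41.7 foot = 41.7 * 0.3048 = 12.71016 m. 1 foot = 0.3048 m, so 22.2 foot = 22.2 * 0.3048 = 6.76656 m. Combine: 12.71016 m * 6.76656 m = 86.00406 m^2. 1 acre = 4046.8564 m^2, so 86.00406 m^2 = 86.00406 / 4046.8564 = 0.021252066 acre ≈ 0.02125 acre (4 s.f.). Final answer: 0.02125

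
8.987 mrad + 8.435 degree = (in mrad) 156.2. Check: 1 mrad = 0.001 rad, so 8.987 mrad = 8.987 * 0.001 = 0.008987 rad. 1 degree = 0.017453293 rad, so 8.435 degree = 8.435 * 0.017453293 = 0.14721852 rad. Sum: 0.008987 + 0.14721852 = 0.15620552 rad. 1 mrad = 0.001 rad, so 0.15620552 rad = 0.15620552 / 0.001 = 156.20552 mrad ≈ 156.2 mrad (4 s.f.).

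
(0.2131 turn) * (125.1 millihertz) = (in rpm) 1.6. Check: 1 turn = 6.2831853 rad, so 0.2131 turn = 0.2131 * 6.2831853 = 1.3389468 rad. 1 millihertz = 0.001 Hz, so 125.1 millihertz = 125.1 * 0.001 = 0.1251 Hz. Combine: 1.3389468 rad * 0.1251 Hz = 0.16750224 rad/s. 1 rpm = 0.10471976 rad/s, so 0.16750224 rad/s = 0.16750224 / 0.10471976 = 1.5995286 rpm ≈ 1.6 rpm (4 s.f.).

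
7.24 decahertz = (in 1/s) 72.4. Check: 1 decahertz = 10 Hz, so 7.24 decahertz = 7.24 * 10 = 72.4 Hz. 72.4 Hz = 72.4 1/s.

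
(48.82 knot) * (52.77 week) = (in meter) 8.016e+08. Check: 1 knot = 0.51444444 m/s, so 48.82 knot = 48.82 * 0.51444444 = 25.115178 m/s. 1 week = 604800 s, so 52.77 week = 52.77 * 604800 = 31915296 s. Combine: 25.115178 m/s * 31915296 s = 8.0155833e+08 m. 8.0155833e+08 m = 8.0155833e+08 meter ≈ 8.016e+08 meter (4 s.f.).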